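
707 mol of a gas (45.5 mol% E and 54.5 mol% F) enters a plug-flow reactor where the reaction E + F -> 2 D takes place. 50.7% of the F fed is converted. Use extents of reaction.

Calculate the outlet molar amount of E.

126 mol

F reacted = 0.507 × 385.3 = 195.4 mol; ν_F = −1, so ξ = 195.4/1 = 195.4 mol.
Outlet amounts (n = n₀ + ν ξ):
  E: 321.7 − 1(195.4) = 126.3
  F: 385.3 − 1(195.4) = 190
  D: 0 + 2(195.4) = 390.7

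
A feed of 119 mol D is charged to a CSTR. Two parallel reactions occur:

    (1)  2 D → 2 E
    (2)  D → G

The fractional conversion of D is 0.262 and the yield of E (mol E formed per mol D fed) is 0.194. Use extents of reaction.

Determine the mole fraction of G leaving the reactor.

Yield of E: 2ξ₁ / 119 = 0.194 → ξ₁ = 11.54 mol.
Conversion of D: 2ξ₁ + 1ξ₂ = 0.262 × 119 = 31.18 → ξ₂ = 8.092 mol.
Outlet amounts (n = n₀ + Σ ν·ξ):
  D: 119 − 2(11.54) − 1(8.092) = 87.82
  E: 0 + 2(11.54) = 23.09
  G: 0 + 1(8.092) = 8.092
Total out = 119 mol; y_G = 8.092 / 119 = 0.068.

0.068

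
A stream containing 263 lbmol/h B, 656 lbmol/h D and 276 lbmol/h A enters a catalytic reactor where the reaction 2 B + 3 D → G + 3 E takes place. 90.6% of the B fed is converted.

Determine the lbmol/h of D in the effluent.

299 lbmol/h

B reacted = 0.906 × 263 = 238.3 lbmol/h; ν_B = −2, so ξ = 238.3/2 = 119.1 lbmol/h.
Outlet amounts (n = n₀ + ν ξ):
  B: 263 − 2(119.1) = 24.72
  D: 656 − 3(119.1) = 298.6
  G: 0 + 1(119.1) = 119.1
  E: 0 + 3(119.1) = 357.4
  A: 276 (inert)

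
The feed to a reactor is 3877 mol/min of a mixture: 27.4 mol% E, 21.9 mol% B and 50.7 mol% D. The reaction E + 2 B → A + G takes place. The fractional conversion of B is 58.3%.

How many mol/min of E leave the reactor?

B reacted = 0.583 × 849.1 = 495 mol/min; ν_B = −2, so ξ = 495/2 = 247.5 mol/min.
Outlet amounts (n = n₀ + ν ξ):
  E: 1062 − 1(247.5) = 814.8
  B: 849.1 − 2(247.5) = 354.1
  A: 0 + 1(247.5) = 247.5
  G: 0 + 1(247.5) = 247.5
  D: 1966 (inert)

815 mol/min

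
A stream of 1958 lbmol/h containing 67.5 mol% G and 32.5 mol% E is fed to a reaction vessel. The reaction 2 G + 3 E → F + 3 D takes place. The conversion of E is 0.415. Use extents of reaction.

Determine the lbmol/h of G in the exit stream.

E reacted = 0.415 × 636.4 = 264.1 lbmol/h; ν_E = −3, so ξ = 264.1/3 = 88.03 lbmol/h.
Outlet amounts (n = n₀ + ν ξ):
  G: 1322 − 2(88.03) = 1146
  E: 636.4 − 3(88.03) = 372.3
  F: 0 + 1(88.03) = 88.03
  D: 0 + 3(88.03) = 264.1

1150 lbmol/h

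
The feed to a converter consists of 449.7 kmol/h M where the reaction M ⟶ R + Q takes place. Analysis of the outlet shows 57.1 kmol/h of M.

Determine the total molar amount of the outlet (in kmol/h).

842 kmol/h

For M: n = n₀ − 1ξ → 57.1 = 449.7 − 1ξ, giving ξ = 392.6 kmol/h.
Outlet amounts (n = n₀ + ν ξ):
  M: 449.7 − 1(392.6) = 57.1
  R: 0 + 1(392.6) = 392.6
  Q: 0 + 1(392.6) = 392.6
Total out = 57.1 + 392.6 + 392.6 = 842.3 kmol/h.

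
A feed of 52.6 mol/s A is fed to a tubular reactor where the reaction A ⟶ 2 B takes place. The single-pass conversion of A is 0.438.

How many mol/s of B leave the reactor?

A reacted = 0.438 × 52.6 = 23.04 mol/s; ν_A = −1, so ξ = 23.04/1 = 23.04 mol/s.
Outlet amounts (n = n₀ + ν ξ):
  A: 52.6 − 1(23.04) = 29.56
  B: 0 + 2(23.04) = 46.08

46.1 mol/s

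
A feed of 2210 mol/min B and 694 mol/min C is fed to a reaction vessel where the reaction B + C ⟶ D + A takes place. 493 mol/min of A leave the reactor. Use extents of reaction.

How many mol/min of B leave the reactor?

1720 mol/min

For A: n = n₀ + 1ξ → 493 = 0 + 1ξ, giving ξ = 493 mol/min.
Outlet amounts (n = n₀ + ν ξ):
  B: 2210 − 1(493) = 1717
  C: 694 − 1(493) = 201
  D: 0 + 1(493) = 493
  A: 0 + 1(493) = 493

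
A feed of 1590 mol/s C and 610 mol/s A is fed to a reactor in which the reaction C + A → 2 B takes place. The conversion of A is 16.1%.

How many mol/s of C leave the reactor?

A reacted = 0.161 × 610 = 98.21 mol/s; ν_A = −1, so ξ = 98.21/1 = 98.21 mol/s.
Outlet amounts (n = n₀ + ν ξ):
  C: 1590 − 1(98.21) = 1492
  A: 610 − 1(98.21) = 511.8
  B: 0 + 2(98.21) = 196.4

1490 mol/s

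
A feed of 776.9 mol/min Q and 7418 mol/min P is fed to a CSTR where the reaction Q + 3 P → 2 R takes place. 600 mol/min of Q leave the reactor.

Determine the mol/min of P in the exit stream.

6890 mol/min

For Q: n = n₀ − 1ξ → 600 = 776.9 − 1ξ, giving ξ = 176.9 mol/min.
Outlet amounts (n = n₀ + ν ξ):
  Q: 776.9 − 1(176.9) = 600
  P: 7418 − 3(176.9) = 6887
  R: 0 + 2(176.9) = 353.8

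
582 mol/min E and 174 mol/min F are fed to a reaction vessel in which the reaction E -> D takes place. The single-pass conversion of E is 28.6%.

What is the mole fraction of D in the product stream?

E reacted = 0.286 × 582 = 166.5 mol/min; ν_E = −1, so ξ = 166.5/1 = 166.5 mol/min.
Outlet amounts (n = n₀ + ν ξ):
  E: 582 − 1(166.5) = 415.5
  D: 0 + 1(166.5) = 166.5
  F: 174 (inert)
Total out = 756 mol/min; y_D = 166.5 / 756 = 0.2202.

0.22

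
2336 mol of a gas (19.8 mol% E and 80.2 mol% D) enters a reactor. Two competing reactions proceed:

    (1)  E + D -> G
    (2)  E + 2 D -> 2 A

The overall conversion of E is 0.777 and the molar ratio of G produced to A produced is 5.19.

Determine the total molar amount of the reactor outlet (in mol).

Conversion of E: E consumed = 0.777 × 462.5 = 359.4 mol = 1ξ₁ + 1ξ₂.
Selectivity: 1ξ₁ / (2ξ₂) = 5.19 → ξ₁ = 10.38 ξ₂.
Substitute: (1·10.38 + 1) ξ₂ = 359.4 → ξ₂ = 31.58 mol, ξ₁ = 327.8 mol.
Outlet amounts (n = n₀ + Σ ν·ξ):
  E: 462.5 − 1(327.8) − 1(31.58) = 103.1
  D: 1873 − 1(327.8) − 2(31.58) = 1483
  G: 0 + 1(327.8) = 327.8
  A: 0 + 2(31.58) = 63.16
Total out = 103.1 + 1483 + 327.8 + 63.16 = 1977 mol.

1980 mol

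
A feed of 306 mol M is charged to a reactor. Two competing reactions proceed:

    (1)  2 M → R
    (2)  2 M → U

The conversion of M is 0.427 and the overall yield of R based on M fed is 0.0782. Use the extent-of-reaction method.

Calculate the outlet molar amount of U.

41.4 mol

Yield of R: 1ξ₁ / 306 = 0.0782 → ξ₁ = 23.93 mol.
Conversion of M: 2ξ₁ + 2ξ₂ = 0.427 × 306 = 130.7 → ξ₂ = 41.4 mol.
Outlet amounts (n = n₀ + Σ ν·ξ):
  M: 306 − 2(23.93) − 2(41.4) = 175.3
  R: 0 + 1(23.93) = 23.93
  U: 0 + 1(41.4) = 41.4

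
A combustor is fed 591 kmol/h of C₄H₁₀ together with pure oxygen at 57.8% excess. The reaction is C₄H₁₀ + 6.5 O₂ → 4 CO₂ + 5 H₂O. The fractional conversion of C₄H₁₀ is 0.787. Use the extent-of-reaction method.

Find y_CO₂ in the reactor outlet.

0.253

Stoichiometric O₂ = 6.5 × 591 = 3842 kmol/h; O₂ fed = 3842 × 1.578 = 6062 kmol/h.
Fuel reacted = 0.787 × 591 → ξ = 465.1 kmol/h.
Outlet (n = n₀ + ν ξ):
  C₄H₁₀: 591 − 1(465.1) = 125.9
  O₂: 6062 − 6.5(465.1) = 3039
  CO₂: 0 + 4(465.1) = 1860
  H₂O: 0 + 5(465.1) = 2326
Total out = 7351 kmol/h; y_CO₂ = 1860 / 7351 = 0.2531.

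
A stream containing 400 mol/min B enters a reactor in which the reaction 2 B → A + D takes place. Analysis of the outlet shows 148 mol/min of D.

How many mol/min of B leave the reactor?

For D: n = n₀ + 1ξ → 148 = 0 + 1ξ, giving ξ = 148 mol/min.
Outlet amounts (n = n₀ + ν ξ):
  B: 400 − 2(148) = 104
  A: 0 + 1(148) = 148
  D: 0 + 1(148) = 148

104 mol/min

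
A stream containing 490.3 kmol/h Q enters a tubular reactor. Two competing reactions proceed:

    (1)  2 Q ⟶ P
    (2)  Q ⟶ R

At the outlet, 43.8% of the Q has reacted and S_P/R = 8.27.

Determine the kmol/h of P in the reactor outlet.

Conversion of Q: Q consumed = 0.438 × 490.3 = 214.8 kmol/h = 2ξ₁ + 1ξ₂.
Selectivity: 1ξ₁ / (1ξ₂) = 8.27 → ξ₁ = 8.27 ξ₂.
Substitute: (2·8.27 + 1) ξ₂ = 214.8 → ξ₂ = 12.24 kmol/h, ξ₁ = 101.3 kmol/h.
Outlet amounts (n = n₀ + Σ ν·ξ):
  Q: 490.3 − 2(101.3) − 1(12.24) = 275.5
  P: 0 + 1(101.3) = 101.3
  R: 0 + 1(12.24) = 12.24

101 kmol/h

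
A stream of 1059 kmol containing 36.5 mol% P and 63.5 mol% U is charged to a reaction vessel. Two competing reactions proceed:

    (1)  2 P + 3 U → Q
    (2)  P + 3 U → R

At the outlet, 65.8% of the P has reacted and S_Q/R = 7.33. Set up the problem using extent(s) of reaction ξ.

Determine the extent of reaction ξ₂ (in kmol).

ξ₂ = 16.2 kmol

Conversion of P: P consumed = 0.658 × 386.5 = 254.3 kmol = 2ξ₁ + 1ξ₂.
Selectivity: 1ξ₁ / (1ξ₂) = 7.33 → ξ₁ = 7.33 ξ₂.
Substitute: (2·7.33 + 1) ξ₂ = 254.3 → ξ₂ = 16.24 kmol, ξ₁ = 119 kmol.
Outlet amounts (n = n₀ + Σ ν·ξ):
  P: 386.5 − 2(119) − 1(16.24) = 132.2
  U: 672.5 − 3(119) − 3(16.24) = 266.6
  Q: 0 + 1(119) = 119
  R: 0 + 1(16.24) = 16.24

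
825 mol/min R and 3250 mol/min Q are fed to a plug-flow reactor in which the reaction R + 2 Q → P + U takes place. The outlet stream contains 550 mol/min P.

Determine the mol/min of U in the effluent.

For P: n = n₀ + 1ξ → 550 = 0 + 1ξ, giving ξ = 550 mol/min.
Outlet amounts (n = n₀ + ν ξ):
  R: 825 − 1(550) = 275
  Q: 3250 − 2(550) = 2150
  P: 0 + 1(550) = 550
  U: 0 + 1(550) = 550

550 mol/min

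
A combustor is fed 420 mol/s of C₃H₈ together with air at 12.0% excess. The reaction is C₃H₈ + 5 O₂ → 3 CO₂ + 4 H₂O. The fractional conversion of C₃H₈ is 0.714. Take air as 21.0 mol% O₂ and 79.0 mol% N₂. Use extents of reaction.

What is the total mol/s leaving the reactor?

11900 mol/s

Stoichiometric O₂ = 5 × 420 = 2100 mol/s; O₂ fed = 2100 × 1.120 = 2352 mol/s.
N₂ fed = 2352 × 79/21 = 8848 mol/s.
Fuel reacted = 0.714 × 420 → ξ = 299.9 mol/s.
Outlet (n = n₀ + ν ξ):
  C₃H₈: 420 − 1(299.9) = 120.1
  O₂: 2352 − 5(299.9) = 852.6
  N₂: 8848 (inert)
  CO₂: 0 + 3(299.9) = 899.6
  H₂O: 0 + 4(299.9) = 1200
Total out = 120.1 + 852.6 + 8848 + 899.6 + 1200 = 11920 mol/s.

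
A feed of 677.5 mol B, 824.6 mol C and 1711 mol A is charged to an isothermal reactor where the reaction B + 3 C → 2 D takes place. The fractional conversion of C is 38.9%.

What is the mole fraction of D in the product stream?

0.0713

C reacted = 0.389 × 824.6 = 320.8 mol; ν_C = −3, so ξ = 320.8/3 = 106.9 mol.
Outlet amounts (n = n₀ + ν ξ):
  B: 677.5 − 1(106.9) = 570.6
  C: 824.6 − 3(106.9) = 503.8
  D: 0 + 2(106.9) = 213.8
  A: 1711 (inert)
Total out = 2999 mol; y_D = 213.8 / 2999 = 0.0713.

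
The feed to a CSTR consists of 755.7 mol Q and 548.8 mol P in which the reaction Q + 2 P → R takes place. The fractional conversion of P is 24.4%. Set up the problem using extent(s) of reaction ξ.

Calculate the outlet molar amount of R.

P reacted = 0.244 × 548.8 = 133.9 mol; ν_P = −2, so ξ = 133.9/2 = 66.95 mol.
Outlet amounts (n = n₀ + ν ξ):
  Q: 755.7 − 1(66.95) = 688.7
  P: 548.8 − 2(66.95) = 414.9
  R: 0 + 1(66.95) = 66.95

67 mol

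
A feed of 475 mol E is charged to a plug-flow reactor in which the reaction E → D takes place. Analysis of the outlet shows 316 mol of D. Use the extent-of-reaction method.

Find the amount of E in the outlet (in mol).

For D: n = n₀ + 1ξ → 316 = 0 + 1ξ, giving ξ = 316 mol.
Outlet amounts (n = n₀ + ν ξ):
  E: 475 − 1(316) = 159
  D: 0 + 1(316) = 316

159 mol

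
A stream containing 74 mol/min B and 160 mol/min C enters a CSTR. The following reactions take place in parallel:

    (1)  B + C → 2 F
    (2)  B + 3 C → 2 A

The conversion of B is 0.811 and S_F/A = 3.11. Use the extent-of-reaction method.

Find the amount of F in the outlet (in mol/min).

Conversion of B: B consumed = 0.811 × 74 = 60.01 mol/min = 1ξ₁ + 1ξ₂.
Selectivity: 2ξ₁ / (2ξ₂) = 3.11 → ξ₁ = 3.11 ξ₂.
Substitute: (1·3.11 + 1) ξ₂ = 60.01 → ξ₂ = 14.6 mol/min, ξ₁ = 45.41 mol/min.
Outlet amounts (n = n₀ + Σ ν·ξ):
  B: 74 − 1(45.41) − 1(14.6) = 13.99
  C: 160 − 1(45.41) − 3(14.6) = 70.78
  F: 0 + 2(45.41) = 90.82
  A: 0 + 2(14.6) = 29.2

90.8 mol/min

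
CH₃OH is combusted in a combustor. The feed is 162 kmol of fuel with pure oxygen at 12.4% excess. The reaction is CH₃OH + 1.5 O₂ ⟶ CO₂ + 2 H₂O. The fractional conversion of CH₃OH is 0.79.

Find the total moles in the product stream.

Stoichiometric O₂ = 1.5 × 162 = 243 kmol; O₂ fed = 243 × 1.124 = 273.1 kmol.
Fuel reacted = 0.79 × 162 → ξ = 128 kmol.
Outlet (n = n₀ + ν ξ):
  CH₃OH: 162 − 1(128) = 34.02
  O₂: 273.1 − 1.5(128) = 81.16
  CO₂: 0 + 1(128) = 128
  H₂O: 0 + 2(128) = 256
Total out = 34.02 + 81.16 + 128 + 256 = 499.1 kmol.

499 kmol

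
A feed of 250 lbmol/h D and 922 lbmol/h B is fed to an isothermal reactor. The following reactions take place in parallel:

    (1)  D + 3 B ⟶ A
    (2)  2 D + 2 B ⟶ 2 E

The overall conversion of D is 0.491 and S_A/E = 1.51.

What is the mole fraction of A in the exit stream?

Conversion of D: D consumed = 0.491 × 250 = 122.8 lbmol/h = 1ξ₁ + 2ξ₂.
Selectivity: 1ξ₁ / (2ξ₂) = 1.51 → ξ₁ = 3.02 ξ₂.
Substitute: (1·3.02 + 2) ξ₂ = 122.8 → ξ₂ = 24.45 lbmol/h, ξ₁ = 73.85 lbmol/h.
Outlet amounts (n = n₀ + Σ ν·ξ):
  D: 250 − 1(73.85) − 2(24.45) = 127.2
  B: 922 − 3(73.85) − 2(24.45) = 651.6
  A: 0 + 1(73.85) = 73.85
  E: 0 + 2(24.45) = 48.9
Total out = 901.6 lbmol/h; y_A = 73.85 / 901.6 = 0.08191.

0.0819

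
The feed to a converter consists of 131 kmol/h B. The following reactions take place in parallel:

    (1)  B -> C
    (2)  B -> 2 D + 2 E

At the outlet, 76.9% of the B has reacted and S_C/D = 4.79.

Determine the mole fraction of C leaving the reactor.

Conversion of B: B consumed = 0.769 × 131 = 100.7 kmol/h = 1ξ₁ + 1ξ₂.
Selectivity: 1ξ₁ / (2ξ₂) = 4.79 → ξ₁ = 9.58 ξ₂.
Substitute: (1·9.58 + 1) ξ₂ = 100.7 → ξ₂ = 9.522 kmol/h, ξ₁ = 91.22 kmol/h.
Outlet amounts (n = n₀ + Σ ν·ξ):
  B: 131 − 1(91.22) − 1(9.522) = 30.26
  C: 0 + 1(91.22) = 91.22
  D: 0 + 2(9.522) = 19.04
  E: 0 + 2(9.522) = 19.04
Total out = 159.6 kmol/h; y_C = 91.22 / 159.6 = 0.5717.

0.572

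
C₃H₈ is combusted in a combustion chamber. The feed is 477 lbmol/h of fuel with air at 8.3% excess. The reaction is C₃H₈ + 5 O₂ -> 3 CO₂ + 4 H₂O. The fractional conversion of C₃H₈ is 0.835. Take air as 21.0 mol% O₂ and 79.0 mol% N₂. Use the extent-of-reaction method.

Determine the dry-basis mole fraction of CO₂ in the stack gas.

0.103

Stoichiometric O₂ = 5 × 477 = 2385 lbmol/h; O₂ fed = 2385 × 1.083 = 2583 lbmol/h.
N₂ fed = 2583 × 79/21 = 9717 lbmol/h.
Fuel reacted = 0.835 × 477 → ξ = 398.3 lbmol/h.
Outlet (n = n₀ + ν ξ):
  C₃H₈: 477 − 1(398.3) = 78.71
  O₂: 2583 − 5(398.3) = 591.5
  N₂: 9717 (inert)
  CO₂: 0 + 3(398.3) = 1195
  H₂O: 0 + 4(398.3) = 1593
Dry total = 11580 lbmol/h; y_CO₂ (dry) = 1195 / 11580 = 0.1032.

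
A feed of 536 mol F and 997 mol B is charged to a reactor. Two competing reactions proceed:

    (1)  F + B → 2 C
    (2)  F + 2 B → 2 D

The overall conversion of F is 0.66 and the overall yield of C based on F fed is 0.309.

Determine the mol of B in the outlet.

372 mol

Yield of C: 2ξ₁ / 536 = 0.309 → ξ₁ = 82.81 mol.
Conversion of F: 1ξ₁ + 1ξ₂ = 0.66 × 536 = 353.8 → ξ₂ = 270.9 mol.
Outlet amounts (n = n₀ + Σ ν·ξ):
  F: 536 − 1(82.81) − 1(270.9) = 182.2
  B: 997 − 1(82.81) − 2(270.9) = 372.3
  C: 0 + 2(82.81) = 165.6
  D: 0 + 2(270.9) = 541.9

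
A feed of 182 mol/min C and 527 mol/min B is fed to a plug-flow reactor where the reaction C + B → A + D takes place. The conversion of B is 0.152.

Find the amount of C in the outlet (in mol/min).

102 mol/min

B reacted = 0.152 × 527 = 80.1 mol/min; ν_B = −1, so ξ = 80.1/1 = 80.1 mol/min.
Outlet amounts (n = n₀ + ν ξ):
  C: 182 − 1(80.1) = 101.9
  B: 527 − 1(80.1) = 446.9
  A: 0 + 1(80.1) = 80.1
  D: 0 + 1(80.1) = 80.1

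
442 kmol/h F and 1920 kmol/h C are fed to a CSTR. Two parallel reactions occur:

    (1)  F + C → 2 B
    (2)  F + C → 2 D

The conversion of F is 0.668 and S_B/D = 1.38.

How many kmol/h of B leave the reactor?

342 kmol/h

Conversion of F: F consumed = 0.668 × 442 = 295.3 kmol/h = 1ξ₁ + 1ξ₂.
Selectivity: 2ξ₁ / (2ξ₂) = 1.38 → ξ₁ = 1.38 ξ₂.
Substitute: (1·1.38 + 1) ξ₂ = 295.3 → ξ₂ = 124.1 kmol/h, ξ₁ = 171.2 kmol/h.
Outlet amounts (n = n₀ + Σ ν·ξ):
  F: 442 − 1(171.2) − 1(124.1) = 146.7
  C: 1920 − 1(171.2) − 1(124.1) = 1625
  B: 0 + 2(171.2) = 342.4
  D: 0 + 2(124.1) = 248.1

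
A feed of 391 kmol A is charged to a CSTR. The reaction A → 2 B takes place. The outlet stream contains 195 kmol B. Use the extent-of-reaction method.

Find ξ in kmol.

For B: n = n₀ + 2ξ → 195 = 0 + 2ξ, giving ξ = 97.5 kmol.
Outlet amounts (n = n₀ + ν ξ):
  A: 391 − 1(97.5) = 293.5
  B: 0 + 2(97.5) = 195

ξ = 97.5 kmol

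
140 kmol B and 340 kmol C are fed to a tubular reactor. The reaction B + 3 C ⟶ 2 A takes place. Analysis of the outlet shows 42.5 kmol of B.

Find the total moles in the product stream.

285 kmol

For B: n = n₀ − 1ξ → 42.5 = 140 − 1ξ, giving ξ = 97.5 kmol.
Outlet amounts (n = n₀ + ν ξ):
  B: 140 − 1(97.5) = 42.5
  C: 340 − 3(97.5) = 47.5
  A: 0 + 2(97.5) = 195
Total out = 42.5 + 47.5 + 195 = 285 kmol.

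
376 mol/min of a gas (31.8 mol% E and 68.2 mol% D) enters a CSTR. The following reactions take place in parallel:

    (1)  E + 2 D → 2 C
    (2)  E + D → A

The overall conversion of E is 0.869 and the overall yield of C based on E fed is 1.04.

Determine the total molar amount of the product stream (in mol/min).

272 mol/min

Yield of C: 2ξ₁ / 119.6 = 1.04 → ξ₁ = 62.18 mol/min.
Conversion of E: 1ξ₁ + 1ξ₂ = 0.869 × 119.6 = 103.9 → ξ₂ = 41.73 mol/min.
Outlet amounts (n = n₀ + Σ ν·ξ):
  E: 119.6 − 1(62.18) − 1(41.73) = 15.66
  D: 256.4 − 2(62.18) − 1(41.73) = 90.35
  C: 0 + 2(62.18) = 124.4
  A: 0 + 1(41.73) = 41.73
Total out = 15.66 + 90.35 + 124.4 + 41.73 = 272.1 mol/min.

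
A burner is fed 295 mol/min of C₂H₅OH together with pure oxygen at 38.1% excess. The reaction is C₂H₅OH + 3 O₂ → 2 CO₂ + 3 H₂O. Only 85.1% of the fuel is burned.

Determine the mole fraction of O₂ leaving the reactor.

0.265

Stoichiometric O₂ = 3 × 295 = 885 mol/min; O₂ fed = 885 × 1.381 = 1222 mol/min.
Fuel reacted = 0.851 × 295 → ξ = 251 mol/min.
Outlet (n = n₀ + ν ξ):
  C₂H₅OH: 295 − 1(251) = 43.96
  O₂: 1222 − 3(251) = 469
  CO₂: 0 + 2(251) = 502.1
  H₂O: 0 + 3(251) = 753.1
Total out = 1768 mol/min; y_O₂ = 469 / 1768 = 0.2653.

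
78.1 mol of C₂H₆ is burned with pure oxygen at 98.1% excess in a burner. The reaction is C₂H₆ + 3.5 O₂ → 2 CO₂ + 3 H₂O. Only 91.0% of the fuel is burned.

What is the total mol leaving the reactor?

Stoichiometric O₂ = 3.5 × 78.1 = 273.3 mol; O₂ fed = 273.3 × 1.981 = 541.5 mol.
Fuel reacted = 0.91 × 78.1 → ξ = 71.07 mol.
Outlet (n = n₀ + ν ξ):
  C₂H₆: 78.1 − 1(71.07) = 7.029
  O₂: 541.5 − 3.5(71.07) = 292.8
  CO₂: 0 + 2(71.07) = 142.1
  H₂O: 0 + 3(71.07) = 213.2
Total out = 7.029 + 292.8 + 142.1 + 213.2 = 655.1 mol.

655 mol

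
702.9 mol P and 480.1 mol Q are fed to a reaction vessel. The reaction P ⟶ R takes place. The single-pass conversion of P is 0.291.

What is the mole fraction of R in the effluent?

0.173

P reacted = 0.291 × 702.9 = 204.5 mol; ν_P = −1, so ξ = 204.5/1 = 204.5 mol.
Outlet amounts (n = n₀ + ν ξ):
  P: 702.9 − 1(204.5) = 498.4
  R: 0 + 1(204.5) = 204.5
  Q: 480.1 (inert)
Total out = 1183 mol; y_R = 204.5 / 1183 = 0.1729.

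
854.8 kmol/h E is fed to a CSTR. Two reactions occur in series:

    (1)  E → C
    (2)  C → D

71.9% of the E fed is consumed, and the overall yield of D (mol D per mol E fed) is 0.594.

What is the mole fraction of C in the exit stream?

Conversion of E: E consumed = 1ξ₁ = 0.719 × 854.8 → ξ₁ = 614.6 kmol/h.
Yield of D: 1ξ₂ / 854.8 = 0.594 → ξ₂ = 507.8 kmol/h.
Outlet amounts (n = n₀ + Σ ν·ξ):
  E: 854.8 − 1(614.6) = 240.2
  C: 0 + 1(614.6) − 1(507.8) = 106.9
  D: 0 + 1(507.8) = 507.8
Total out = 854.8 kmol/h; y_C = 106.9 / 854.8 = 0.125.

0.125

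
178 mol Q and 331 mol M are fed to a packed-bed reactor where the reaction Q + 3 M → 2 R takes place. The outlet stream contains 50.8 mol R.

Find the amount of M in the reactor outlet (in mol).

255 mol

For R: n = n₀ + 2ξ → 50.8 = 0 + 2ξ, giving ξ = 25.4 mol.
Outlet amounts (n = n₀ + ν ξ):
  Q: 178 − 1(25.4) = 152.6
  M: 331 − 3(25.4) = 254.8
  R: 0 + 2(25.4) = 50.8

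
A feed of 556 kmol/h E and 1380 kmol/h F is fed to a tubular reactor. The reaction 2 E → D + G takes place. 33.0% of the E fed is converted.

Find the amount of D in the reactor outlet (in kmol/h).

91.7 kmol/h

E reacted = 0.33 × 556 = 183.5 kmol/h; ν_E = −2, so ξ = 183.5/2 = 91.74 kmol/h.
Outlet amounts (n = n₀ + ν ξ):
  E: 556 − 2(91.74) = 372.5
  D: 0 + 1(91.74) = 91.74
  G: 0 + 1(91.74) = 91.74
  F: 1380 (inert)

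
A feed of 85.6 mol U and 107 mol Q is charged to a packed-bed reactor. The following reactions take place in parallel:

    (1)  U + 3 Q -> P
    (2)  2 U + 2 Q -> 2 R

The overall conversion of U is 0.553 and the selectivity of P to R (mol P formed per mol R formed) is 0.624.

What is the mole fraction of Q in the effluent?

0.214

Conversion of U: U consumed = 0.553 × 85.6 = 47.34 mol = 1ξ₁ + 2ξ₂.
Selectivity: 1ξ₁ / (2ξ₂) = 0.624 → ξ₁ = 1.248 ξ₂.
Substitute: (1·1.248 + 2) ξ₂ = 47.34 → ξ₂ = 14.57 mol, ξ₁ = 18.19 mol.
Outlet amounts (n = n₀ + Σ ν·ξ):
  U: 85.6 − 1(18.19) − 2(14.57) = 38.26
  Q: 107 − 3(18.19) − 2(14.57) = 23.29
  P: 0 + 1(18.19) = 18.19
  R: 0 + 2(14.57) = 29.15
Total out = 108.9 mol; y_Q = 23.29 / 108.9 = 0.2139.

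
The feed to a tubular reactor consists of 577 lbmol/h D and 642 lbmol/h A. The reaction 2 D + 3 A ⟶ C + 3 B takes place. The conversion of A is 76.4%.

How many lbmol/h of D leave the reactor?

250 lbmol/h

A reacted = 0.764 × 642 = 490.5 lbmol/h; ν_A = −3, so ξ = 490.5/3 = 163.5 lbmol/h.
Outlet amounts (n = n₀ + ν ξ):
  D: 577 − 2(163.5) = 250
  A: 642 − 3(163.5) = 151.5
  C: 0 + 1(163.5) = 163.5
  B: 0 + 3(163.5) = 490.5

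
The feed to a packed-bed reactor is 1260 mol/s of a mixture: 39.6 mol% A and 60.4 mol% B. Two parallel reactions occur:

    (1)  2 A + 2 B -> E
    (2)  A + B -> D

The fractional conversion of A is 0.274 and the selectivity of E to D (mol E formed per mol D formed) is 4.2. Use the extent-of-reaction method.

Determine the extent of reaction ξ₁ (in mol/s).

ξ₁ = 61.1 mol/s

Conversion of A: A consumed = 0.274 × 499 = 136.7 mol/s = 2ξ₁ + 1ξ₂.
Selectivity: 1ξ₁ / (1ξ₂) = 4.2 → ξ₁ = 4.2 ξ₂.
Substitute: (2·4.2 + 1) ξ₂ = 136.7 → ξ₂ = 14.54 mol/s, ξ₁ = 61.09 mol/s.
Outlet amounts (n = n₀ + Σ ν·ξ):
  A: 499 − 2(61.09) − 1(14.54) = 362.2
  B: 761 − 2(61.09) − 1(14.54) = 624.3
  E: 0 + 1(61.09) = 61.09
  D: 0 + 1(14.54) = 14.54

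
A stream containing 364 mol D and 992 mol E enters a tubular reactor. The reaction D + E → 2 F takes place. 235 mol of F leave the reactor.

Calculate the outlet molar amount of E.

874 mol

For F: n = n₀ + 2ξ → 235 = 0 + 2ξ, giving ξ = 117.5 mol.
Outlet amounts (n = n₀ + ν ξ):
  D: 364 − 1(117.5) = 246.5
  E: 992 − 1(117.5) = 874.5
  F: 0 + 2(117.5) = 235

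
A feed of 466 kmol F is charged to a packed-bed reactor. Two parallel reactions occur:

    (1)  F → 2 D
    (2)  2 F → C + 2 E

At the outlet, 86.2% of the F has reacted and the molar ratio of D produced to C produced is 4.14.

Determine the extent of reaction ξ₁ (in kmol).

ξ₁ = 204 kmol

Conversion of F: F consumed = 0.862 × 466 = 401.7 kmol = 1ξ₁ + 2ξ₂.
Selectivity: 2ξ₁ / (1ξ₂) = 4.14 → ξ₁ = 2.07 ξ₂.
Substitute: (1·2.07 + 2) ξ₂ = 401.7 → ξ₂ = 98.7 kmol, ξ₁ = 204.3 kmol.
Outlet amounts (n = n₀ + Σ ν·ξ):
  F: 466 − 1(204.3) − 2(98.7) = 64.31
  D: 0 + 2(204.3) = 408.6
  C: 0 + 1(98.7) = 98.7
  E: 0 + 2(98.7) = 197.4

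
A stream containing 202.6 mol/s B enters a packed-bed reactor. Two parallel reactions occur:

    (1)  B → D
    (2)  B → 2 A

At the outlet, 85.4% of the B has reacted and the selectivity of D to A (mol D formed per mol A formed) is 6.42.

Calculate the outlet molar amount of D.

Conversion of B: B consumed = 0.854 × 202.6 = 173 mol/s = 1ξ₁ + 1ξ₂.
Selectivity: 1ξ₁ / (2ξ₂) = 6.42 → ξ₁ = 12.84 ξ₂.
Substitute: (1·12.84 + 1) ξ₂ = 173 → ξ₂ = 12.5 mol/s, ξ₁ = 160.5 mol/s.
Outlet amounts (n = n₀ + Σ ν·ξ):
  B: 202.6 − 1(160.5) − 1(12.5) = 29.58
  D: 0 + 1(160.5) = 160.5
  A: 0 + 2(12.5) = 25

161 mol/s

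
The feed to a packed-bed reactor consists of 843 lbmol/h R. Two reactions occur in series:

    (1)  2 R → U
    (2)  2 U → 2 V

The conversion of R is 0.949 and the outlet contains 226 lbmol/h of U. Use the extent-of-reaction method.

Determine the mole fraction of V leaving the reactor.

Conversion of R: R consumed = 2ξ₁ = 0.949 × 843 → ξ₁ = 400 lbmol/h.
U balance: n_U = 0 + 1ξ₁ − 2ξ₂ = 226 → ξ₂ = (1·400 − 226)/2 = 87 lbmol/h.
Outlet amounts (n = n₀ + Σ ν·ξ):
  R: 843 − 2(400) = 42.99
  U: 0 + 1(400) − 2(87) = 226
  V: 0 + 2(87) = 174
Total out = 443 lbmol/h; y_V = 174 / 443 = 0.3928.

0.393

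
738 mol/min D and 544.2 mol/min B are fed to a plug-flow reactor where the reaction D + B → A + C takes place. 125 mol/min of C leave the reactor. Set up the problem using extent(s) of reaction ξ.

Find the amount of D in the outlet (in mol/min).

For C: n = n₀ + 1ξ → 125 = 0 + 1ξ, giving ξ = 125 mol/min.
Outlet amounts (n = n₀ + ν ξ):
  D: 738 − 1(125) = 613
  B: 544.2 − 1(125) = 419.2
  A: 0 + 1(125) = 125
  C: 0 + 1(125) = 125

613 mol/min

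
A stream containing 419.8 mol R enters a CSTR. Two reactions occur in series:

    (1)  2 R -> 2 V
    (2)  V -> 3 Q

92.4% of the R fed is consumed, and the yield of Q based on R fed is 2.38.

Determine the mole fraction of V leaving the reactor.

0.0505

Conversion of R: R consumed = 2ξ₁ = 0.924 × 419.8 → ξ₁ = 193.9 mol.
Yield of Q: 3ξ₂ / 419.8 = 2.38 → ξ₂ = 333 mol.
Outlet amounts (n = n₀ + Σ ν·ξ):
  R: 419.8 − 2(193.9) = 31.9
  V: 0 + 2(193.9) − 1(333) = 54.85
  Q: 0 + 3(333) = 999.1
Total out = 1086 mol; y_V = 54.85 / 1086 = 0.05052.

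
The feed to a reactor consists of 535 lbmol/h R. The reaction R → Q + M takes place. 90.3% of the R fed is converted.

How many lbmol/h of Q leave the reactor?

483 lbmol/h

R reacted = 0.903 × 535 = 483.1 lbmol/h; ν_R = −1, so ξ = 483.1/1 = 483.1 lbmol/h.
Outlet amounts (n = n₀ + ν ξ):
  R: 535 − 1(483.1) = 51.89
  Q: 0 + 1(483.1) = 483.1
  M: 0 + 1(483.1) = 483.1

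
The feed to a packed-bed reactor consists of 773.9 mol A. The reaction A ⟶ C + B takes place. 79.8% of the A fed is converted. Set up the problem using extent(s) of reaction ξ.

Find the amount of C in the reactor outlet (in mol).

A reacted = 0.798 × 773.9 = 617.6 mol; ν_A = −1, so ξ = 617.6/1 = 617.6 mol.
Outlet amounts (n = n₀ + ν ξ):
  A: 773.9 − 1(617.6) = 156.3
  C: 0 + 1(617.6) = 617.6
  B: 0 + 1(617.6) = 617.6

618 mol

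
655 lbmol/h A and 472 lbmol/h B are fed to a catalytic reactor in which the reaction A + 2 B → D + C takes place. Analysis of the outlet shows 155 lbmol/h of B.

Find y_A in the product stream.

0.513

For B: n = n₀ − 2ξ → 155 = 472 − 2ξ, giving ξ = 158.5 lbmol/h.
Outlet amounts (n = n₀ + ν ξ):
  A: 655 − 1(158.5) = 496.5
  B: 472 − 2(158.5) = 155
  D: 0 + 1(158.5) = 158.5
  C: 0 + 1(158.5) = 158.5
Total out = 968.5 lbmol/h; y_A = 496.5 / 968.5 = 0.5126.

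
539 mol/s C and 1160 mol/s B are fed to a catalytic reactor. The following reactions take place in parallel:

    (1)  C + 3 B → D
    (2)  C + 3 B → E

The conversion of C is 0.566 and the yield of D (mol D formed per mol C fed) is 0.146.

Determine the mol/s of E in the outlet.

Yield of D: 1ξ₁ / 539 = 0.146 → ξ₁ = 78.69 mol/s.
Conversion of C: 1ξ₁ + 1ξ₂ = 0.566 × 539 = 305.1 → ξ₂ = 226.4 mol/s.
Outlet amounts (n = n₀ + Σ ν·ξ):
  C: 539 − 1(78.69) − 1(226.4) = 233.9
  B: 1160 − 3(78.69) − 3(226.4) = 244.8
  D: 0 + 1(78.69) = 78.69
  E: 0 + 1(226.4) = 226.4

226 mol/s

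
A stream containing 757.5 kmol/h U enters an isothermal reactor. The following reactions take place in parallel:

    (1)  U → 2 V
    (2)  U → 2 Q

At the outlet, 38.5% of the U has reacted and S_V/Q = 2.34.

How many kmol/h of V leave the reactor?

Conversion of U: U consumed = 0.385 × 757.5 = 291.6 kmol/h = 1ξ₁ + 1ξ₂.
Selectivity: 2ξ₁ / (2ξ₂) = 2.34 → ξ₁ = 2.34 ξ₂.
Substitute: (1·2.34 + 1) ξ₂ = 291.6 → ξ₂ = 87.32 kmol/h, ξ₁ = 204.3 kmol/h.
Outlet amounts (n = n₀ + Σ ν·ξ):
  U: 757.5 − 1(204.3) − 1(87.32) = 465.9
  V: 0 + 2(204.3) = 408.6
  Q: 0 + 2(87.32) = 174.6

409 kmol/h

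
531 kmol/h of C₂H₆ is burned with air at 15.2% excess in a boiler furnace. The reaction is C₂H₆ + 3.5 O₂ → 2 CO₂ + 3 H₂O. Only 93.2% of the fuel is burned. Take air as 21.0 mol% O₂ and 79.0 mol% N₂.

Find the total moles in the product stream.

Stoichiometric O₂ = 3.5 × 531 = 1858 kmol/h; O₂ fed = 1858 × 1.152 = 2141 kmol/h.
N₂ fed = 2141 × 79/21 = 8054 kmol/h.
Fuel reacted = 0.932 × 531 → ξ = 494.9 kmol/h.
Outlet (n = n₀ + ν ξ):
  C₂H₆: 531 − 1(494.9) = 36.11
  O₂: 2141 − 3.5(494.9) = 408.9
  N₂: 8054 (inert)
  CO₂: 0 + 2(494.9) = 989.8
  H₂O: 0 + 3(494.9) = 1485
Total out = 36.11 + 408.9 + 8054 + 989.8 + 1485 = 10970 kmol/h.

11000 kmol/h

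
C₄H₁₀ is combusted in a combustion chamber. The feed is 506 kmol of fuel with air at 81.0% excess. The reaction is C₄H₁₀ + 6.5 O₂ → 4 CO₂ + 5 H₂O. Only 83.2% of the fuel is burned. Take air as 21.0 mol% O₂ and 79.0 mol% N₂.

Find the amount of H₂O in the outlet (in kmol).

2100 kmol

Stoichiometric O₂ = 6.5 × 506 = 3289 kmol; O₂ fed = 3289 × 1.810 = 5953 kmol.
N₂ fed = 5953 × 79/21 = 22390 kmol.
Fuel reacted = 0.832 × 506 → ξ = 421 kmol.
Outlet (n = n₀ + ν ξ):
  C₄H₁₀: 506 − 1(421) = 85.01
  O₂: 5953 − 6.5(421) = 3217
  N₂: 22390 (inert)
  CO₂: 0 + 4(421) = 1684
  H₂O: 0 + 5(421) = 2105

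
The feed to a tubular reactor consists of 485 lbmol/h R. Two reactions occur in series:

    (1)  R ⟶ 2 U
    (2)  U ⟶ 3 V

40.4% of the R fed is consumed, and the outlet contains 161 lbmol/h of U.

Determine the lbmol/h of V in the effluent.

Conversion of R: R consumed = 1ξ₁ = 0.404 × 485 → ξ₁ = 195.9 lbmol/h.
U balance: n_U = 0 + 2ξ₁ − 1ξ₂ = 161 → ξ₂ = (2·195.9 − 161)/1 = 230.9 lbmol/h.
Outlet amounts (n = n₀ + Σ ν·ξ):
  R: 485 − 1(195.9) = 289.1
  U: 0 + 2(195.9) − 1(230.9) = 161
  V: 0 + 3(230.9) = 692.6

693 lbmol/h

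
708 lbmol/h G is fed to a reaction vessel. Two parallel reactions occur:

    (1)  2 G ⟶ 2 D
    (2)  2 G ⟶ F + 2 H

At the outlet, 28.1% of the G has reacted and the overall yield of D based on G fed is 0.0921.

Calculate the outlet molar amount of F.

Yield of D: 2ξ₁ / 708 = 0.0921 → ξ₁ = 32.6 lbmol/h.
Conversion of G: 2ξ₁ + 2ξ₂ = 0.281 × 708 = 198.9 → ξ₂ = 66.87 lbmol/h.
Outlet amounts (n = n₀ + Σ ν·ξ):
  G: 708 − 2(32.6) − 2(66.87) = 509.1
  D: 0 + 2(32.6) = 65.21
  F: 0 + 1(66.87) = 66.87
  H: 0 + 2(66.87) = 133.7

66.9 lbmol/h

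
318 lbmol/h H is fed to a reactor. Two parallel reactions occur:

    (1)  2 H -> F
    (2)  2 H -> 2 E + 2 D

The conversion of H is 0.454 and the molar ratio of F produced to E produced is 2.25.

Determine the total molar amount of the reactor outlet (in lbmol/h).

Conversion of H: H consumed = 0.454 × 318 = 144.4 lbmol/h = 2ξ₁ + 2ξ₂.
Selectivity: 1ξ₁ / (2ξ₂) = 2.25 → ξ₁ = 4.5 ξ₂.
Substitute: (2·4.5 + 2) ξ₂ = 144.4 → ξ₂ = 13.12 lbmol/h, ξ₁ = 59.06 lbmol/h.
Outlet amounts (n = n₀ + Σ ν·ξ):
  H: 318 − 2(59.06) − 2(13.12) = 173.6
  F: 0 + 1(59.06) = 59.06
  E: 0 + 2(13.12) = 26.25
  D: 0 + 2(13.12) = 26.25
Total out = 173.6 + 59.06 + 26.25 + 26.25 = 285.2 lbmol/h.

285 lbmol/h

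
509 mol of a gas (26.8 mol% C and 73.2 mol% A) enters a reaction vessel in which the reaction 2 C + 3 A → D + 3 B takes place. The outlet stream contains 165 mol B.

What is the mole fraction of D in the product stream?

0.121

For B: n = n₀ + 3ξ → 165 = 0 + 3ξ, giving ξ = 55 mol.
Outlet amounts (n = n₀ + ν ξ):
  C: 136.4 − 2(55) = 26.41
  A: 372.6 − 3(55) = 207.6
  D: 0 + 1(55) = 55
  B: 0 + 3(55) = 165
Total out = 454 mol; y_D = 55 / 454 = 0.1211.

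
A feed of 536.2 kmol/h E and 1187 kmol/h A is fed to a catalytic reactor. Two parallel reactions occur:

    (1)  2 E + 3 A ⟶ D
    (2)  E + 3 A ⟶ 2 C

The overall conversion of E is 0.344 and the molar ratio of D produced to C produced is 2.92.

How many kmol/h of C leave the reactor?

Conversion of E: E consumed = 0.344 × 536.2 = 184.5 kmol/h = 2ξ₁ + 1ξ₂.
Selectivity: 1ξ₁ / (2ξ₂) = 2.92 → ξ₁ = 5.84 ξ₂.
Substitute: (2·5.84 + 1) ξ₂ = 184.5 → ξ₂ = 14.55 kmol/h, ξ₁ = 84.95 kmol/h.
Outlet amounts (n = n₀ + Σ ν·ξ):
  E: 536.2 − 2(84.95) − 1(14.55) = 351.7
  A: 1187 − 3(84.95) − 3(14.55) = 888.5
  D: 0 + 1(84.95) = 84.95
  C: 0 + 2(14.55) = 29.09

29.1 kmol/h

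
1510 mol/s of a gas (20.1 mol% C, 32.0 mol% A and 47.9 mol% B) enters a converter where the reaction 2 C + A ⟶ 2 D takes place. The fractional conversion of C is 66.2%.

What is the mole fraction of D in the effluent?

0.143

C reacted = 0.662 × 303.5 = 200.9 mol/s; ν_C = −2, so ξ = 200.9/2 = 100.5 mol/s.
Outlet amounts (n = n₀ + ν ξ):
  C: 303.5 − 2(100.5) = 102.6
  A: 483.2 − 1(100.5) = 382.7
  D: 0 + 2(100.5) = 200.9
  B: 723.3 (inert)
Total out = 1410 mol/s; y_D = 200.9 / 1410 = 0.1425.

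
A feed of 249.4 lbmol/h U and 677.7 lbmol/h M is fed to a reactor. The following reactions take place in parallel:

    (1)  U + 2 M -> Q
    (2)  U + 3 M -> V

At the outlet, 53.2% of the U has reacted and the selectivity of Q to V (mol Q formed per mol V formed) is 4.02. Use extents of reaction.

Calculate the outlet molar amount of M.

386 lbmol/h

Conversion of U: U consumed = 0.532 × 249.4 = 132.7 lbmol/h = 1ξ₁ + 1ξ₂.
Selectivity: 1ξ₁ / (1ξ₂) = 4.02 → ξ₁ = 4.02 ξ₂.
Substitute: (1·4.02 + 1) ξ₂ = 132.7 → ξ₂ = 26.43 lbmol/h, ξ₁ = 106.3 lbmol/h.
Outlet amounts (n = n₀ + Σ ν·ξ):
  U: 249.4 − 1(106.3) − 1(26.43) = 116.7
  M: 677.7 − 2(106.3) − 3(26.43) = 385.9
  Q: 0 + 1(106.3) = 106.3
  V: 0 + 1(26.43) = 26.43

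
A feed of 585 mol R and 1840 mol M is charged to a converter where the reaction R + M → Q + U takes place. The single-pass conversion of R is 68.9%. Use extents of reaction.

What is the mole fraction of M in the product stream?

0.593

R reacted = 0.689 × 585 = 403.1 mol; ν_R = −1, so ξ = 403.1/1 = 403.1 mol.
Outlet amounts (n = n₀ + ν ξ):
  R: 585 − 1(403.1) = 181.9
  M: 1840 − 1(403.1) = 1437
  Q: 0 + 1(403.1) = 403.1
  U: 0 + 1(403.1) = 403.1
Total out = 2425 mol; y_M = 1437 / 2425 = 0.5926.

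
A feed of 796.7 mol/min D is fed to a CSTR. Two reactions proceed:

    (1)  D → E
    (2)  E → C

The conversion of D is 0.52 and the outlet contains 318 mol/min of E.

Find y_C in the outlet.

0.121

Conversion of D: D consumed = 1ξ₁ = 0.52 × 796.7 → ξ₁ = 414.3 mol/min.
E balance: n_E = 0 + 1ξ₁ − 1ξ₂ = 318 → ξ₂ = (1·414.3 − 318)/1 = 96.28 mol/min.
Outlet amounts (n = n₀ + Σ ν·ξ):
  D: 796.7 − 1(414.3) = 382.4
  E: 0 + 1(414.3) − 1(96.28) = 318
  C: 0 + 1(96.28) = 96.28
Total out = 796.7 mol/min; y_C = 96.28 / 796.7 = 0.1209.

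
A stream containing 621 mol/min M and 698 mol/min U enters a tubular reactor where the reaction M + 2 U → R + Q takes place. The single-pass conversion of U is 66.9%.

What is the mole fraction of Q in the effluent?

U reacted = 0.669 × 698 = 467 mol/min; ν_U = −2, so ξ = 467/2 = 233.5 mol/min.
Outlet amounts (n = n₀ + ν ξ):
  M: 621 − 1(233.5) = 387.5
  U: 698 − 2(233.5) = 231
  R: 0 + 1(233.5) = 233.5
  Q: 0 + 1(233.5) = 233.5
Total out = 1086 mol/min; y_Q = 233.5 / 1086 = 0.2151.

0.215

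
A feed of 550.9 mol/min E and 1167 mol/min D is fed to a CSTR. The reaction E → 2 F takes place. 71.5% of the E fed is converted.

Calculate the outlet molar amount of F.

E reacted = 0.715 × 550.9 = 393.9 mol/min; ν_E = −1, so ξ = 393.9/1 = 393.9 mol/min.
Outlet amounts (n = n₀ + ν ξ):
  E: 550.9 − 1(393.9) = 157
  F: 0 + 2(393.9) = 787.8
  D: 1167 (inert)

788 mol/min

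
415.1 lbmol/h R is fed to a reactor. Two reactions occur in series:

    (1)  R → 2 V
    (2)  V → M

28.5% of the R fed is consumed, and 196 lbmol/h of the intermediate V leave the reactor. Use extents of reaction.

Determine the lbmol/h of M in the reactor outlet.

40.6 lbmol/h

Conversion of R: R consumed = 1ξ₁ = 0.285 × 415.1 → ξ₁ = 118.3 lbmol/h.
V balance: n_V = 0 + 2ξ₁ − 1ξ₂ = 196 → ξ₂ = (2·118.3 − 196)/1 = 40.61 lbmol/h.
Outlet amounts (n = n₀ + Σ ν·ξ):
  R: 415.1 − 1(118.3) = 296.8
  V: 0 + 2(118.3) − 1(40.61) = 196
  M: 0 + 1(40.61) = 40.61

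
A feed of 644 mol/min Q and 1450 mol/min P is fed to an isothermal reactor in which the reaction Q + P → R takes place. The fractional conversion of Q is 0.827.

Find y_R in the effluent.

0.341

Q reacted = 0.827 × 644 = 532.6 mol/min; ν_Q = −1, so ξ = 532.6/1 = 532.6 mol/min.
Outlet amounts (n = n₀ + ν ξ):
  Q: 644 − 1(532.6) = 111.4
  P: 1450 − 1(532.6) = 917.4
  R: 0 + 1(532.6) = 532.6
Total out = 1561 mol/min; y_R = 532.6 / 1561 = 0.3411.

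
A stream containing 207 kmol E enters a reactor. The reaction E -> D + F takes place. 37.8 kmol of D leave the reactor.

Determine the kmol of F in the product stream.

37.8 kmol

For D: n = n₀ + 1ξ → 37.8 = 0 + 1ξ, giving ξ = 37.8 kmol.
Outlet amounts (n = n₀ + ν ξ):
  E: 207 − 1(37.8) = 169.2
  D: 0 + 1(37.8) = 37.8
  F: 0 + 1(37.8) = 37.8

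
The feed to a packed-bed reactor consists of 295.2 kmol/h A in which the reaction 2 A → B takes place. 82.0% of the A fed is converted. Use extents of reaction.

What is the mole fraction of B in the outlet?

0.695

A reacted = 0.82 × 295.2 = 242.1 kmol/h; ν_A = −2, so ξ = 242.1/2 = 121 kmol/h.
Outlet amounts (n = n₀ + ν ξ):
  A: 295.2 − 2(121) = 53.14
  B: 0 + 1(121) = 121
Total out = 174.2 kmol/h; y_B = 121 / 174.2 = 0.6949.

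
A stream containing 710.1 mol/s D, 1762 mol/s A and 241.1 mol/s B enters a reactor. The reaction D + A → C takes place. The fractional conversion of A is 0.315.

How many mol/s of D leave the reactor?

155 mol/s

A reacted = 0.315 × 1762 = 555 mol/s; ν_A = −1, so ξ = 555/1 = 555 mol/s.
Outlet amounts (n = n₀ + ν ξ):
  D: 710.1 − 1(555) = 155.1
  A: 1762 − 1(555) = 1207
  C: 0 + 1(555) = 555
  B: 241.1 (inert)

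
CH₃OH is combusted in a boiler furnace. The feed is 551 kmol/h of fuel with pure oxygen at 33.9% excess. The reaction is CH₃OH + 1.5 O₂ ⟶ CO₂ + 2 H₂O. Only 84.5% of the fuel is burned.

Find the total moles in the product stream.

Stoichiometric O₂ = 1.5 × 551 = 826.5 kmol/h; O₂ fed = 826.5 × 1.339 = 1107 kmol/h.
Fuel reacted = 0.845 × 551 → ξ = 465.6 kmol/h.
Outlet (n = n₀ + ν ξ):
  CH₃OH: 551 − 1(465.6) = 85.41
  O₂: 1107 − 1.5(465.6) = 408.3
  CO₂: 0 + 1(465.6) = 465.6
  H₂O: 0 + 2(465.6) = 931.2
Total out = 85.41 + 408.3 + 465.6 + 931.2 = 1890 kmol/h.

1890 kmol/h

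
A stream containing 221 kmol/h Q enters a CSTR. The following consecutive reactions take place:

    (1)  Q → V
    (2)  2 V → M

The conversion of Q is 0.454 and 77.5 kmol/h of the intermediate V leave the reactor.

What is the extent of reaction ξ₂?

Conversion of Q: Q consumed = 1ξ₁ = 0.454 × 221 → ξ₁ = 100.3 kmol/h.
V balance: n_V = 0 + 1ξ₁ − 2ξ₂ = 77.5 → ξ₂ = (1·100.3 − 77.5)/2 = 11.42 kmol/h.
Outlet amounts (n = n₀ + Σ ν·ξ):
  Q: 221 − 1(100.3) = 120.7
  V: 0 + 1(100.3) − 2(11.42) = 77.5
  M: 0 + 1(11.42) = 11.42

ξ₂ = 11.4 kmol/h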